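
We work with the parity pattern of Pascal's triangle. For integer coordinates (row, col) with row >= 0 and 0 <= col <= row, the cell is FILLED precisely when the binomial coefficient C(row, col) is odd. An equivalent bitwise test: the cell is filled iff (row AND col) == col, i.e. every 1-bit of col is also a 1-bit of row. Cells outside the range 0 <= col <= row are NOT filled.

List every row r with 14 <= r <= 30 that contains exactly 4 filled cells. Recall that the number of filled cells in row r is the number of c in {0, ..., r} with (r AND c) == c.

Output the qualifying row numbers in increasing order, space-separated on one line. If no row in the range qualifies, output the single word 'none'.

Row r has 2^popcount(r) filled cells, so we need popcount(r) = log2(4) = 2.
Scan r = 14..30 and keep those with exactly 2 one-bits:
r=14=1110 popcount=3 -> skip
r=15=1111 popcount=4 -> skip
r=16=10000 popcount=1 -> skip
r=17=10001 popcount=2 -> KEEP
r=18=10010 popcount=2 -> KEEP
r=19=10011 popcount=3 -> skip
r=20=10100 popcount=2 -> KEEP
r=21=10101 popcount=3 -> skip
r=22=10110 popcount=3 -> skip
r=23=10111 popcount=4 -> skip
r=24=11000 popcount=2 -> KEEP
r=25=11001 popcount=3 -> skip
r=26=11010 popcount=3 -> skip
r=27=11011 popcount=4 -> skip
r=28=11100 popcount=3 -> skip
r=29=11101 popcount=4 -> skip
r=30=11110 popcount=4 -> skip
Kept rows: 17 18 20 24

Answer: 17 18 20 24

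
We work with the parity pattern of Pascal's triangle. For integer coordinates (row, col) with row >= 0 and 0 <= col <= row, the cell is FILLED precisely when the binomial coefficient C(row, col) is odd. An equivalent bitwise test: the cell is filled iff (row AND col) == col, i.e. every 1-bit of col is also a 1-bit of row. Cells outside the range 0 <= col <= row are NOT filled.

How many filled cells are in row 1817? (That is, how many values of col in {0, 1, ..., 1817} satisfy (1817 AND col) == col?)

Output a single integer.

Answer: 64

Derivation:
1817 in binary = 11100011001
popcount(1817) = number of 1-bits in 11100011001 = 6
A col c satisfies (1817 AND c) == c iff every set bit of c is also set in 1817; each of the 6 set bits of 1817 can independently be on or off in c.
count = 2^6 = 64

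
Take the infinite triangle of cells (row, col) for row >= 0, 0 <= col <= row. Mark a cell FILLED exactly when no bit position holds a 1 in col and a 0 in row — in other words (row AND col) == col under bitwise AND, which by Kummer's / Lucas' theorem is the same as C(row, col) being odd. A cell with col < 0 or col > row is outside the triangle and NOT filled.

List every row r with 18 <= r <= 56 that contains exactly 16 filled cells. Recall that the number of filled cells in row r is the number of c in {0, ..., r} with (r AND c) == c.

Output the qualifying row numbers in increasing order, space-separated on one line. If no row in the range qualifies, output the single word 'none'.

Answer: 23 27 29 30 39 43 45 46 51 53 54

Derivation:
Row r has 2^popcount(r) filled cells, so we need popcount(r) = log2(16) = 4.
Scan r = 18..56 and keep those with exactly 4 one-bits:
r=18=10010 popcount=2 -> skip
r=19=10011 popcount=3 -> skip
r=20=10100 popcount=2 -> skip
r=21=10101 popcount=3 -> skip
r=22=10110 popcount=3 -> skip
r=23=10111 popcount=4 -> KEEP
r=24=11000 popcount=2 -> skip
r=25=11001 popcount=3 -> skip
r=26=11010 popcount=3 -> skip
r=27=11011 popcount=4 -> KEEP
r=28=11100 popcount=3 -> skip
r=29=11101 popcount=4 -> KEEP
r=30=11110 popcount=4 -> KEEP
r=31=11111 popcount=5 -> skip
r=32=100000 popcount=1 -> skip
r=33=100001 popcount=2 -> skip
r=34=100010 popcount=2 -> skip
r=35=100011 popcount=3 -> skip
r=36=100100 popcount=2 -> skip
r=37=100101 popcount=3 -> skip
r=38=100110 popcount=3 -> skip
r=39=100111 popcount=4 -> KEEP
r=40=101000 popcount=2 -> skip
r=41=101001 popcount=3 -> skip
r=42=101010 popcount=3 -> skip
r=43=101011 popcount=4 -> KEEP
r=44=101100 popcount=3 -> skip
r=45=101101 popcount=4 -> KEEP
r=46=101110 popcount=4 -> KEEP
r=47=101111 popcount=5 -> skip
r=48=110000 popcount=2 -> skip
r=49=110001 popcount=3 -> skip
r=50=110010 popcount=3 -> skip
r=51=110011 popcount=4 -> KEEP
r=52=110100 popcount=3 -> skip
r=53=110101 popcount=4 -> KEEP
r=54=110110 popcount=4 -> KEEP
r=55=110111 popcount=5 -> skip
r=56=111000 popcount=3 -> skip
Kept rows: 23 27 29 30 39 43 45 46 51 53 54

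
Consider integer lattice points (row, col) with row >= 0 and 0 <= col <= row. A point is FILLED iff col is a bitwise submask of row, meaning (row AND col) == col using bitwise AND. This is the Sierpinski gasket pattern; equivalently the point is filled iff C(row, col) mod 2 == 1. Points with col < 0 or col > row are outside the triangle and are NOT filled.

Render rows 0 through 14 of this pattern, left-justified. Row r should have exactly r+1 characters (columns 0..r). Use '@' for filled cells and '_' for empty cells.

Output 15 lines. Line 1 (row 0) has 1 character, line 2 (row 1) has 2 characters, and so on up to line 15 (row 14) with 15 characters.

Answer: @
@@
@_@
@@@@
@___@
@@__@@
@_@_@_@
@@@@@@@@
@_______@
@@______@@
@_@_____@_@
@@@@____@@@@
@___@___@___@
@@__@@__@@__@@
@_@_@_@_@_@_@_@

Derivation:
r0=0: @
r1=1: @@
r2=10: @_@
r3=11: @@@@
r4=100: @___@
r5=101: @@__@@
r6=110: @_@_@_@
r7=111: @@@@@@@@
r8=1000: @_______@
r9=1001: @@______@@
r10=1010: @_@_____@_@
r11=1011: @@@@____@@@@
r12=1100: @___@___@___@
r13=1101: @@__@@__@@__@@
r14=1110: @_@_@_@_@_@_@_@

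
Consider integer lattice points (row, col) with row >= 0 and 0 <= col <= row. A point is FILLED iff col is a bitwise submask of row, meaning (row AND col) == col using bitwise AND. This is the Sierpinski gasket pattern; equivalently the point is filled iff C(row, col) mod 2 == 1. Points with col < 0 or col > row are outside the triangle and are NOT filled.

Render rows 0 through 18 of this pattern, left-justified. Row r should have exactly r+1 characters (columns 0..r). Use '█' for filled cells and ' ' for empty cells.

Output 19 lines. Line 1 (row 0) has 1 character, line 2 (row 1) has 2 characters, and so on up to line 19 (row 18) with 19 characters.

Answer: █
██
█ █
████
█   █
██  ██
█ █ █ █
████████
█       █
██      ██
█ █     █ █
████    ████
█   █   █   █
██  ██  ██  ██
█ █ █ █ █ █ █ █
████████████████
█               █
██              ██
█ █             █ █

Derivation:
r0=0: █
r1=1: ██
r2=10: █ █
r3=11: ████
r4=100: █   █
r5=101: ██  ██
r6=110: █ █ █ █
r7=111: ████████
r8=1000: █       █
r9=1001: ██      ██
r10=1010: █ █     █ █
r11=1011: ████    ████
r12=1100: █   █   █   █
r13=1101: ██  ██  ██  ██
r14=1110: █ █ █ █ █ █ █ █
r15=1111: ████████████████
r16=10000: █               █
r17=10001: ██              ██
r18=10010: █ █             █ █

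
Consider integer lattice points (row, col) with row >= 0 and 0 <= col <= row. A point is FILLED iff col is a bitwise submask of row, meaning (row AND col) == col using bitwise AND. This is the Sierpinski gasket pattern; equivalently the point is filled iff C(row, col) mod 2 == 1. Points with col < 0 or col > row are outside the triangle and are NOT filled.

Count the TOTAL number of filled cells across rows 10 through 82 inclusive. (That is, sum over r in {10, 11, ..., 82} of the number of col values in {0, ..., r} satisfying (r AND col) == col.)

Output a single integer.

Answer: 878

Derivation:
r10=1010 pc2: +4 =4
r11=1011 pc3: +8 =12
r12=1100 pc2: +4 =16
r13=1101 pc3: +8 =24
r14=1110 pc3: +8 =32
r15=1111 pc4: +16 =48
r16=10000 pc1: +2 =50
r17=10001 pc2: +4 =54
r18=10010 pc2: +4 =58
r19=10011 pc3: +8 =66
r20=10100 pc2: +4 =70
r21=10101 pc3: +8 =78
r22=10110 pc3: +8 =86
r23=10111 pc4: +16 =102
r24=11000 pc2: +4 =106
r25=11001 pc3: +8 =114
r26=11010 pc3: +8 =122
r27=11011 pc4: +16 =138
r28=11100 pc3: +8 =146
r29=11101 pc4: +16 =162
r30=11110 pc4: +16 =178
r31=11111 pc5: +32 =210
r32=100000 pc1: +2 =212
r33=100001 pc2: +4 =216
r34=100010 pc2: +4 =220
r35=100011 pc3: +8 =228
r36=100100 pc2: +4 =232
r37=100101 pc3: +8 =240
r38=100110 pc3: +8 =248
r39=100111 pc4: +16 =264
r40=101000 pc2: +4 =268
r41=101001 pc3: +8 =276
r42=101010 pc3: +8 =284
r43=101011 pc4: +16 =300
r44=101100 pc3: +8 =308
r45=101101 pc4: +16 =324
r46=101110 pc4: +16 =340
r47=101111 pc5: +32 =372
r48=110000 pc2: +4 =376
r49=110001 pc3: +8 =384
r50=110010 pc3: +8 =392
r51=110011 pc4: +16 =408
r52=110100 pc3: +8 =416
r53=110101 pc4: +16 =432
r54=110110 pc4: +16 =448
r55=110111 pc5: +32 =480
r56=111000 pc3: +8 =488
r57=111001 pc4: +16 =504
r58=111010 pc4: +16 =520
r59=111011 pc5: +32 =552
r60=111100 pc4: +16 =568
r61=111101 pc5: +32 =600
r62=111110 pc5: +32 =632
r63=111111 pc6: +64 =696
r64=1000000 pc1: +2 =698
r65=1000001 pc2: +4 =702
r66=1000010 pc2: +4 =706
r67=1000011 pc3: +8 =714
r68=1000100 pc2: +4 =718
r69=1000101 pc3: +8 =726
r70=1000110 pc3: +8 =734
r71=1000111 pc4: +16 =750
r72=1001000 pc2: +4 =754
r73=1001001 pc3: +8 =762
r74=1001010 pc3: +8 =770
r75=1001011 pc4: +16 =786
r76=1001100 pc3: +8 =794
r77=1001101 pc4: +16 =810
r78=1001110 pc4: +16 =826
r79=1001111 pc5: +32 =858
r80=1010000 pc2: +4 =862
r81=1010001 pc3: +8 =870
r82=1010010 pc3: +8 =878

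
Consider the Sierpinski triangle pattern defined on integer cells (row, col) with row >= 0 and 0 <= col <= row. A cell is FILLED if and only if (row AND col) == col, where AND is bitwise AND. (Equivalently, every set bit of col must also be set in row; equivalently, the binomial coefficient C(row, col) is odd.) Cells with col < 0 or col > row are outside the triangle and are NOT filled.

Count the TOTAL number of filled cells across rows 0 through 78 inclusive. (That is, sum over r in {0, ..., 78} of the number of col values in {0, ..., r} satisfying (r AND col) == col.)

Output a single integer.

r0=0 pc0: +1 =1
r1=1 pc1: +2 =3
r2=10 pc1: +2 =5
r3=11 pc2: +4 =9
r4=100 pc1: +2 =11
r5=101 pc2: +4 =15
r6=110 pc2: +4 =19
r7=111 pc3: +8 =27
r8=1000 pc1: +2 =29
r9=1001 pc2: +4 =33
r10=1010 pc2: +4 =37
r11=1011 pc3: +8 =45
r12=1100 pc2: +4 =49
r13=1101 pc3: +8 =57
r14=1110 pc3: +8 =65
r15=1111 pc4: +16 =81
r16=10000 pc1: +2 =83
r17=10001 pc2: +4 =87
r18=10010 pc2: +4 =91
r19=10011 pc3: +8 =99
r20=10100 pc2: +4 =103
r21=10101 pc3: +8 =111
r22=10110 pc3: +8 =119
r23=10111 pc4: +16 =135
r24=11000 pc2: +4 =139
r25=11001 pc3: +8 =147
r26=11010 pc3: +8 =155
r27=11011 pc4: +16 =171
r28=11100 pc3: +8 =179
r29=11101 pc4: +16 =195
r30=11110 pc4: +16 =211
r31=11111 pc5: +32 =243
r32=100000 pc1: +2 =245
r33=100001 pc2: +4 =249
r34=100010 pc2: +4 =253
r35=100011 pc3: +8 =261
r36=100100 pc2: +4 =265
r37=100101 pc3: +8 =273
r38=100110 pc3: +8 =281
r39=100111 pc4: +16 =297
r40=101000 pc2: +4 =301
r41=101001 pc3: +8 =309
r42=101010 pc3: +8 =317
r43=101011 pc4: +16 =333
r44=101100 pc3: +8 =341
r45=101101 pc4: +16 =357
r46=101110 pc4: +16 =373
r47=101111 pc5: +32 =405
r48=110000 pc2: +4 =409
r49=110001 pc3: +8 =417
r50=110010 pc3: +8 =425
r51=110011 pc4: +16 =441
r52=110100 pc3: +8 =449
r53=110101 pc4: +16 =465
r54=110110 pc4: +16 =481
r55=110111 pc5: +32 =513
r56=111000 pc3: +8 =521
r57=111001 pc4: +16 =537
r58=111010 pc4: +16 =553
r59=111011 pc5: +32 =585
r60=111100 pc4: +16 =601
r61=111101 pc5: +32 =633
r62=111110 pc5: +32 =665
r63=111111 pc6: +64 =729
r64=1000000 pc1: +2 =731
r65=1000001 pc2: +4 =735
r66=1000010 pc2: +4 =739
r67=1000011 pc3: +8 =747
r68=1000100 pc2: +4 =751
r69=1000101 pc3: +8 =759
r70=1000110 pc3: +8 =767
r71=1000111 pc4: +16 =783
r72=1001000 pc2: +4 =787
r73=1001001 pc3: +8 =795
r74=1001010 pc3: +8 =803
r75=1001011 pc4: +16 =819
r76=1001100 pc3: +8 =827
r77=1001101 pc4: +16 =843
r78=1001110 pc4: +16 =859

Answer: 859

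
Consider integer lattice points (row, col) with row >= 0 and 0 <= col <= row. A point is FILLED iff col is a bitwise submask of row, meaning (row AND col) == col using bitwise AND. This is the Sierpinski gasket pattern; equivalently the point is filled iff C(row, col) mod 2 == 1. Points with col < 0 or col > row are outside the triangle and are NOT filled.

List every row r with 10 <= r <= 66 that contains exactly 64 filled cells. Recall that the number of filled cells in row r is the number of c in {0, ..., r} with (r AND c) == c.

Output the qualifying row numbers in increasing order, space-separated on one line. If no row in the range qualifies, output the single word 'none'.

Row r has 2^popcount(r) filled cells, so we need popcount(r) = log2(64) = 6.
Scan r = 10..66 and keep those with exactly 6 one-bits:
r=10=1010 popcount=2 -> skip
r=11=1011 popcount=3 -> skip
r=12=1100 popcount=2 -> skip
r=13=1101 popcount=3 -> skip
r=14=1110 popcount=3 -> skip
r=15=1111 popcount=4 -> skip
r=16=10000 popcount=1 -> skip
r=17=10001 popcount=2 -> skip
r=18=10010 popcount=2 -> skip
r=19=10011 popcount=3 -> skip
r=20=10100 popcount=2 -> skip
r=21=10101 popcount=3 -> skip
r=22=10110 popcount=3 -> skip
r=23=10111 popcount=4 -> skip
r=24=11000 popcount=2 -> skip
r=25=11001 popcount=3 -> skip
r=26=11010 popcount=3 -> skip
r=27=11011 popcount=4 -> skip
r=28=11100 popcount=3 -> skip
r=29=11101 popcount=4 -> skip
r=30=11110 popcount=4 -> skip
r=31=11111 popcount=5 -> skip
r=32=100000 popcount=1 -> skip
r=33=100001 popcount=2 -> skip
r=34=100010 popcount=2 -> skip
r=35=100011 popcount=3 -> skip
r=36=100100 popcount=2 -> skip
r=37=100101 popcount=3 -> skip
r=38=100110 popcount=3 -> skip
r=39=100111 popcount=4 -> skip
r=40=101000 popcount=2 -> skip
r=41=101001 popcount=3 -> skip
r=42=101010 popcount=3 -> skip
r=43=101011 popcount=4 -> skip
r=44=101100 popcount=3 -> skip
r=45=101101 popcount=4 -> skip
r=46=101110 popcount=4 -> skip
r=47=101111 popcount=5 -> skip
r=48=110000 popcount=2 -> skip
r=49=110001 popcount=3 -> skip
r=50=110010 popcount=3 -> skip
r=51=110011 popcount=4 -> skip
r=52=110100 popcount=3 -> skip
r=53=110101 popcount=4 -> skip
r=54=110110 popcount=4 -> skip
r=55=110111 popcount=5 -> skip
r=56=111000 popcount=3 -> skip
r=57=111001 popcount=4 -> skip
r=58=111010 popcount=4 -> skip
r=59=111011 popcount=5 -> skip
r=60=111100 popcount=4 -> skip
r=61=111101 popcount=5 -> skip
r=62=111110 popcount=5 -> skip
r=63=111111 popcount=6 -> KEEP
r=64=1000000 popcount=1 -> skip
r=65=1000001 popcount=2 -> skip
r=66=1000010 popcount=2 -> skip
Kept rows: 63

Answer: 63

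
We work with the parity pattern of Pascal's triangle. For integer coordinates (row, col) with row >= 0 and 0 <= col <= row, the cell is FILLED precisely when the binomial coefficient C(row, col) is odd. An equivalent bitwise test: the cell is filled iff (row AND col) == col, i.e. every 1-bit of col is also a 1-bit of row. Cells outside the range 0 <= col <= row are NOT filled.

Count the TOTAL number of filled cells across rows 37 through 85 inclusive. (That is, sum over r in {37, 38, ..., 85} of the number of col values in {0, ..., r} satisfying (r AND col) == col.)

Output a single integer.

Answer: 686

Derivation:
r37=100101 pc3: +8 =8
r38=100110 pc3: +8 =16
r39=100111 pc4: +16 =32
r40=101000 pc2: +4 =36
r41=101001 pc3: +8 =44
r42=101010 pc3: +8 =52
r43=101011 pc4: +16 =68
r44=101100 pc3: +8 =76
r45=101101 pc4: +16 =92
r46=101110 pc4: +16 =108
r47=101111 pc5: +32 =140
r48=110000 pc2: +4 =144
r49=110001 pc3: +8 =152
r50=110010 pc3: +8 =160
r51=110011 pc4: +16 =176
r52=110100 pc3: +8 =184
r53=110101 pc4: +16 =200
r54=110110 pc4: +16 =216
r55=110111 pc5: +32 =248
r56=111000 pc3: +8 =256
r57=111001 pc4: +16 =272
r58=111010 pc4: +16 =288
r59=111011 pc5: +32 =320
r60=111100 pc4: +16 =336
r61=111101 pc5: +32 =368
r62=111110 pc5: +32 =400
r63=111111 pc6: +64 =464
r64=1000000 pc1: +2 =466
r65=1000001 pc2: +4 =470
r66=1000010 pc2: +4 =474
r67=1000011 pc3: +8 =482
r68=1000100 pc2: +4 =486
r69=1000101 pc3: +8 =494
r70=1000110 pc3: +8 =502
r71=1000111 pc4: +16 =518
r72=1001000 pc2: +4 =522
r73=1001001 pc3: +8 =530
r74=1001010 pc3: +8 =538
r75=1001011 pc4: +16 =554
r76=1001100 pc3: +8 =562
r77=1001101 pc4: +16 =578
r78=1001110 pc4: +16 =594
r79=1001111 pc5: +32 =626
r80=1010000 pc2: +4 =630
r81=1010001 pc3: +8 =638
r82=1010010 pc3: +8 =646
r83=1010011 pc4: +16 =662
r84=1010100 pc3: +8 =670
r85=1010101 pc4: +16 =686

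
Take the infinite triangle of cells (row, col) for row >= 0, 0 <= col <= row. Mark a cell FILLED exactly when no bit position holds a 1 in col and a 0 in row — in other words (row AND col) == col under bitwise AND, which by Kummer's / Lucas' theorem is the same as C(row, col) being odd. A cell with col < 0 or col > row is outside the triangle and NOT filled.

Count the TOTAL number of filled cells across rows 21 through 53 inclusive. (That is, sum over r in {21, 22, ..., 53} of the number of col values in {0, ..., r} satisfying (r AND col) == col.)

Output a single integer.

r21=10101 pc3: +8 =8
r22=10110 pc3: +8 =16
r23=10111 pc4: +16 =32
r24=11000 pc2: +4 =36
r25=11001 pc3: +8 =44
r26=11010 pc3: +8 =52
r27=11011 pc4: +16 =68
r28=11100 pc3: +8 =76
r29=11101 pc4: +16 =92
r30=11110 pc4: +16 =108
r31=11111 pc5: +32 =140
r32=100000 pc1: +2 =142
r33=100001 pc2: +4 =146
r34=100010 pc2: +4 =150
r35=100011 pc3: +8 =158
r36=100100 pc2: +4 =162
r37=100101 pc3: +8 =170
r38=100110 pc3: +8 =178
r39=100111 pc4: +16 =194
r40=101000 pc2: +4 =198
r41=101001 pc3: +8 =206
r42=101010 pc3: +8 =214
r43=101011 pc4: +16 =230
r44=101100 pc3: +8 =238
r45=101101 pc4: +16 =254
r46=101110 pc4: +16 =270
r47=101111 pc5: +32 =302
r48=110000 pc2: +4 =306
r49=110001 pc3: +8 =314
r50=110010 pc3: +8 =322
r51=110011 pc4: +16 =338
r52=110100 pc3: +8 =346
r53=110101 pc4: +16 =362

Answer: 362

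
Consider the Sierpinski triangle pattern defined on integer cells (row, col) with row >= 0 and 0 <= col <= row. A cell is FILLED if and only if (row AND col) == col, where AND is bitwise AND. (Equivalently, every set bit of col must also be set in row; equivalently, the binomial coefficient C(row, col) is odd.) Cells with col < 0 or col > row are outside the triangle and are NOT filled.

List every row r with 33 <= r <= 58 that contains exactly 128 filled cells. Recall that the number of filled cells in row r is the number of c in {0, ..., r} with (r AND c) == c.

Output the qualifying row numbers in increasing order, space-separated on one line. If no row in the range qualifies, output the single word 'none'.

Answer: none

Derivation:
Row r has 2^popcount(r) filled cells, so we need popcount(r) = log2(128) = 7.
Scan r = 33..58 and keep those with exactly 7 one-bits:
r=33=100001 popcount=2 -> skip
r=34=100010 popcount=2 -> skip
r=35=100011 popcount=3 -> skip
r=36=100100 popcount=2 -> skip
r=37=100101 popcount=3 -> skip
r=38=100110 popcount=3 -> skip
r=39=100111 popcount=4 -> skip
r=40=101000 popcount=2 -> skip
r=41=101001 popcount=3 -> skip
r=42=101010 popcount=3 -> skip
r=43=101011 popcount=4 -> skip
r=44=101100 popcount=3 -> skip
r=45=101101 popcount=4 -> skip
r=46=101110 popcount=4 -> skip
r=47=101111 popcount=5 -> skip
r=48=110000 popcount=2 -> skip
r=49=110001 popcount=3 -> skip
r=50=110010 popcount=3 -> skip
r=51=110011 popcount=4 -> skip
r=52=110100 popcount=3 -> skip
r=53=110101 popcount=4 -> skip
r=54=110110 popcount=4 -> skip
r=55=110111 popcount=5 -> skip
r=56=111000 popcount=3 -> skip
r=57=111001 popcount=4 -> skip
r=58=111010 popcount=4 -> skip
Kept rows: none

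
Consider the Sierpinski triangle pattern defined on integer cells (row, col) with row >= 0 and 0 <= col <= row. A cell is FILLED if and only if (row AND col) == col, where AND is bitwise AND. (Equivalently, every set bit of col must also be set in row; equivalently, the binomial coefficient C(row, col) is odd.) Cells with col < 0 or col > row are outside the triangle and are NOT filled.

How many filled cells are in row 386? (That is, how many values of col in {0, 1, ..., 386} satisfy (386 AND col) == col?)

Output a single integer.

Answer: 8

Derivation:
386 in binary = 110000010
popcount(386) = number of 1-bits in 110000010 = 3
A col c satisfies (386 AND c) == c iff every set bit of c is also set in 386; each of the 3 set bits of 386 can independently be on or off in c.
count = 2^3 = 8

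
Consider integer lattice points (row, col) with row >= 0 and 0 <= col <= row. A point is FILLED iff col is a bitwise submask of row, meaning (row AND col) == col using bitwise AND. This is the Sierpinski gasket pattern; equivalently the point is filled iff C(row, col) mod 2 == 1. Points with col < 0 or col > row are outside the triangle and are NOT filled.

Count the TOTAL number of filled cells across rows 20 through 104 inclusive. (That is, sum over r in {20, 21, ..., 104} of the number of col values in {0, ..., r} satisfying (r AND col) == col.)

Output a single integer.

r20=10100 pc2: +4 =4
r21=10101 pc3: +8 =12
r22=10110 pc3: +8 =20
r23=10111 pc4: +16 =36
r24=11000 pc2: +4 =40
r25=11001 pc3: +8 =48
r26=11010 pc3: +8 =56
r27=11011 pc4: +16 =72
r28=11100 pc3: +8 =80
r29=11101 pc4: +16 =96
r30=11110 pc4: +16 =112
r31=11111 pc5: +32 =144
r32=100000 pc1: +2 =146
r33=100001 pc2: +4 =150
r34=100010 pc2: +4 =154
r35=100011 pc3: +8 =162
r36=100100 pc2: +4 =166
r37=100101 pc3: +8 =174
r38=100110 pc3: +8 =182
r39=100111 pc4: +16 =198
r40=101000 pc2: +4 =202
r41=101001 pc3: +8 =210
r42=101010 pc3: +8 =218
r43=101011 pc4: +16 =234
r44=101100 pc3: +8 =242
r45=101101 pc4: +16 =258
r46=101110 pc4: +16 =274
r47=101111 pc5: +32 =306
r48=110000 pc2: +4 =310
r49=110001 pc3: +8 =318
r50=110010 pc3: +8 =326
r51=110011 pc4: +16 =342
r52=110100 pc3: +8 =350
r53=110101 pc4: +16 =366
r54=110110 pc4: +16 =382
r55=110111 pc5: +32 =414
r56=111000 pc3: +8 =422
r57=111001 pc4: +16 =438
r58=111010 pc4: +16 =454
r59=111011 pc5: +32 =486
r60=111100 pc4: +16 =502
r61=111101 pc5: +32 =534
r62=111110 pc5: +32 =566
r63=111111 pc6: +64 =630
r64=1000000 pc1: +2 =632
r65=1000001 pc2: +4 =636
r66=1000010 pc2: +4 =640
r67=1000011 pc3: +8 =648
r68=1000100 pc2: +4 =652
r69=1000101 pc3: +8 =660
r70=1000110 pc3: +8 =668
r71=1000111 pc4: +16 =684
r72=1001000 pc2: +4 =688
r73=1001001 pc3: +8 =696
r74=1001010 pc3: +8 =704
r75=1001011 pc4: +16 =720
r76=1001100 pc3: +8 =728
r77=1001101 pc4: +16 =744
r78=1001110 pc4: +16 =760
r79=1001111 pc5: +32 =792
r80=1010000 pc2: +4 =796
r81=1010001 pc3: +8 =804
r82=1010010 pc3: +8 =812
r83=1010011 pc4: +16 =828
r84=1010100 pc3: +8 =836
r85=1010101 pc4: +16 =852
r86=1010110 pc4: +16 =868
r87=1010111 pc5: +32 =900
r88=1011000 pc3: +8 =908
r89=1011001 pc4: +16 =924
r90=1011010 pc4: +16 =940
r91=1011011 pc5: +32 =972
r92=1011100 pc4: +16 =988
r93=1011101 pc5: +32 =1020
r94=1011110 pc5: +32 =1052
r95=1011111 pc6: +64 =1116
r96=1100000 pc2: +4 =1120
r97=1100001 pc3: +8 =1128
r98=1100010 pc3: +8 =1136
r99=1100011 pc4: +16 =1152
r100=1100100 pc3: +8 =1160
r101=1100101 pc4: +16 =1176
r102=1100110 pc4: +16 =1192
r103=1100111 pc5: +32 =1224
r104=1101000 pc3: +8 =1232

Answer: 1232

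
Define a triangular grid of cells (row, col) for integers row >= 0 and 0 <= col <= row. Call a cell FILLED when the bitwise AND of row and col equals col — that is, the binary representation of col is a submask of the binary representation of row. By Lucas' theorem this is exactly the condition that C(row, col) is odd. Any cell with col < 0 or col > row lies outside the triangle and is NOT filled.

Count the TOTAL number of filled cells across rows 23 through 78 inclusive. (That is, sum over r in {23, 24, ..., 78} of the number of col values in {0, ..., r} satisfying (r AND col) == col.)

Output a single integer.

r23=10111 pc4: +16 =16
r24=11000 pc2: +4 =20
r25=11001 pc3: +8 =28
r26=11010 pc3: +8 =36
r27=11011 pc4: +16 =52
r28=11100 pc3: +8 =60
r29=11101 pc4: +16 =76
r30=11110 pc4: +16 =92
r31=11111 pc5: +32 =124
r32=100000 pc1: +2 =126
r33=100001 pc2: +4 =130
r34=100010 pc2: +4 =134
r35=100011 pc3: +8 =142
r36=100100 pc2: +4 =146
r37=100101 pc3: +8 =154
r38=100110 pc3: +8 =162
r39=100111 pc4: +16 =178
r40=101000 pc2: +4 =182
r41=101001 pc3: +8 =190
r42=101010 pc3: +8 =198
r43=101011 pc4: +16 =214
r44=101100 pc3: +8 =222
r45=101101 pc4: +16 =238
r46=101110 pc4: +16 =254
r47=101111 pc5: +32 =286
r48=110000 pc2: +4 =290
r49=110001 pc3: +8 =298
r50=110010 pc3: +8 =306
r51=110011 pc4: +16 =322
r52=110100 pc3: +8 =330
r53=110101 pc4: +16 =346
r54=110110 pc4: +16 =362
r55=110111 pc5: +32 =394
r56=111000 pc3: +8 =402
r57=111001 pc4: +16 =418
r58=111010 pc4: +16 =434
r59=111011 pc5: +32 =466
r60=111100 pc4: +16 =482
r61=111101 pc5: +32 =514
r62=111110 pc5: +32 =546
r63=111111 pc6: +64 =610
r64=1000000 pc1: +2 =612
r65=1000001 pc2: +4 =616
r66=1000010 pc2: +4 =620
r67=1000011 pc3: +8 =628
r68=1000100 pc2: +4 =632
r69=1000101 pc3: +8 =640
r70=1000110 pc3: +8 =648
r71=1000111 pc4: +16 =664
r72=1001000 pc2: +4 =668
r73=1001001 pc3: +8 =676
r74=1001010 pc3: +8 =684
r75=1001011 pc4: +16 =700
r76=1001100 pc3: +8 =708
r77=1001101 pc4: +16 =724
r78=1001110 pc4: +16 =740

Answer: 740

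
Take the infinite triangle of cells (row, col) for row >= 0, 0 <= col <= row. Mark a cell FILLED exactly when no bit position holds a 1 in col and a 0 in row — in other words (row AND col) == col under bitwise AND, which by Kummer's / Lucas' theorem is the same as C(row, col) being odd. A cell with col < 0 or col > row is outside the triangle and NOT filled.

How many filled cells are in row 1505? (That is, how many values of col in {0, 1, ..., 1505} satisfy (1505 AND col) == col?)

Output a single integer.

Answer: 64

Derivation:
1505 in binary = 10111100001
popcount(1505) = number of 1-bits in 10111100001 = 6
A col c satisfies (1505 AND c) == c iff every set bit of c is also set in 1505; each of the 6 set bits of 1505 can independently be on or off in c.
count = 2^6 = 64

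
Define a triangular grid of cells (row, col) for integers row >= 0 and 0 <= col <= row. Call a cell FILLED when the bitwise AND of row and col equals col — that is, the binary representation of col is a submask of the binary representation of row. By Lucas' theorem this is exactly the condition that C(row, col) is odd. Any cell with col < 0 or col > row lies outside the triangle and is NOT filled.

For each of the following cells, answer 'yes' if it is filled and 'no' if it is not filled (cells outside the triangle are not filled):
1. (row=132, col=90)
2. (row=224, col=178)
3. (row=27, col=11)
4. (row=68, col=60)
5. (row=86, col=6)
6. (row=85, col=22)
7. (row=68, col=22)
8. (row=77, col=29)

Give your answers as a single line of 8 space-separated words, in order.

(132,90): row=0b10000100, col=0b1011010, row AND col = 0b0 = 0; 0 != 90 -> empty
(224,178): row=0b11100000, col=0b10110010, row AND col = 0b10100000 = 160; 160 != 178 -> empty
(27,11): row=0b11011, col=0b1011, row AND col = 0b1011 = 11; 11 == 11 -> filled
(68,60): row=0b1000100, col=0b111100, row AND col = 0b100 = 4; 4 != 60 -> empty
(86,6): row=0b1010110, col=0b110, row AND col = 0b110 = 6; 6 == 6 -> filled
(85,22): row=0b1010101, col=0b10110, row AND col = 0b10100 = 20; 20 != 22 -> empty
(68,22): row=0b1000100, col=0b10110, row AND col = 0b100 = 4; 4 != 22 -> empty
(77,29): row=0b1001101, col=0b11101, row AND col = 0b1101 = 13; 13 != 29 -> empty

Answer: no no yes no yes no no no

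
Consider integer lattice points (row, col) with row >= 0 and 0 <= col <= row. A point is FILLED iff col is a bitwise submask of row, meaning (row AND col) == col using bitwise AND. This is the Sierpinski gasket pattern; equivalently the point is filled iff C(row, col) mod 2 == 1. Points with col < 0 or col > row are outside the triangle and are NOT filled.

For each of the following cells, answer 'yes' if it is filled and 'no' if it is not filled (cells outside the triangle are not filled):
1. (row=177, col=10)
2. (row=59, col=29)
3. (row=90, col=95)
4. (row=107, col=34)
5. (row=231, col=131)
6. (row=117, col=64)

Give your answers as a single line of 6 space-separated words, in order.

(177,10): row=0b10110001, col=0b1010, row AND col = 0b0 = 0; 0 != 10 -> empty
(59,29): row=0b111011, col=0b11101, row AND col = 0b11001 = 25; 25 != 29 -> empty
(90,95): col outside [0, 90] -> not filled
(107,34): row=0b1101011, col=0b100010, row AND col = 0b100010 = 34; 34 == 34 -> filled
(231,131): row=0b11100111, col=0b10000011, row AND col = 0b10000011 = 131; 131 == 131 -> filled
(117,64): row=0b1110101, col=0b1000000, row AND col = 0b1000000 = 64; 64 == 64 -> filled

Answer: no no no yes yes yes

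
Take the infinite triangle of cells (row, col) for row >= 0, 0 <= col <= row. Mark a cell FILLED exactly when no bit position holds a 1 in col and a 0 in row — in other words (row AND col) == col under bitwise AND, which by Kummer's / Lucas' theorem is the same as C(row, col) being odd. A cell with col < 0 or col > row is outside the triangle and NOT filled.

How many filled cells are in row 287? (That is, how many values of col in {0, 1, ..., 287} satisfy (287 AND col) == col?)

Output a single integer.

287 in binary = 100011111
popcount(287) = number of 1-bits in 100011111 = 6
A col c satisfies (287 AND c) == c iff every set bit of c is also set in 287; each of the 6 set bits of 287 can independently be on or off in c.
count = 2^6 = 64

Answer: 64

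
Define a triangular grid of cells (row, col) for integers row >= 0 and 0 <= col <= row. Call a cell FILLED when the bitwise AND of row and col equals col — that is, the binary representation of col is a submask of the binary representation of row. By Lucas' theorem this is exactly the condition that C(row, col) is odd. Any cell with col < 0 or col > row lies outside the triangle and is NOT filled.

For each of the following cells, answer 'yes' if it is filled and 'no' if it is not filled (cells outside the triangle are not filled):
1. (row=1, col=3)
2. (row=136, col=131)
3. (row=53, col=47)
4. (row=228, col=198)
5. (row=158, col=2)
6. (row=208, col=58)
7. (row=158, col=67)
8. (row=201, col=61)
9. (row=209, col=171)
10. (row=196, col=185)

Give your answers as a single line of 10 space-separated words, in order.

Answer: no no no no yes no no no no no

Derivation:
(1,3): col outside [0, 1] -> not filled
(136,131): row=0b10001000, col=0b10000011, row AND col = 0b10000000 = 128; 128 != 131 -> empty
(53,47): row=0b110101, col=0b101111, row AND col = 0b100101 = 37; 37 != 47 -> empty
(228,198): row=0b11100100, col=0b11000110, row AND col = 0b11000100 = 196; 196 != 198 -> empty
(158,2): row=0b10011110, col=0b10, row AND col = 0b10 = 2; 2 == 2 -> filled
(208,58): row=0b11010000, col=0b111010, row AND col = 0b10000 = 16; 16 != 58 -> empty
(158,67): row=0b10011110, col=0b1000011, row AND col = 0b10 = 2; 2 != 67 -> empty
(201,61): row=0b11001001, col=0b111101, row AND col = 0b1001 = 9; 9 != 61 -> empty
(209,171): row=0b11010001, col=0b10101011, row AND col = 0b10000001 = 129; 129 != 171 -> empty
(196,185): row=0b11000100, col=0b10111001, row AND col = 0b10000000 = 128; 128 != 185 -> empty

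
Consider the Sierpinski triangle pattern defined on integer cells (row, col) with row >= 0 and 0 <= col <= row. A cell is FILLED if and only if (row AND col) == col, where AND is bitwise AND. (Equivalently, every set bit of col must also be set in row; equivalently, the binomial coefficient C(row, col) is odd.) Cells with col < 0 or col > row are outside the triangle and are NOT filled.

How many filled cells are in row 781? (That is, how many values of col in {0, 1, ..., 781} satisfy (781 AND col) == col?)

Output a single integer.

781 in binary = 1100001101
popcount(781) = number of 1-bits in 1100001101 = 5
A col c satisfies (781 AND c) == c iff every set bit of c is also set in 781; each of the 5 set bits of 781 can independently be on or off in c.
count = 2^5 = 32

Answer: 32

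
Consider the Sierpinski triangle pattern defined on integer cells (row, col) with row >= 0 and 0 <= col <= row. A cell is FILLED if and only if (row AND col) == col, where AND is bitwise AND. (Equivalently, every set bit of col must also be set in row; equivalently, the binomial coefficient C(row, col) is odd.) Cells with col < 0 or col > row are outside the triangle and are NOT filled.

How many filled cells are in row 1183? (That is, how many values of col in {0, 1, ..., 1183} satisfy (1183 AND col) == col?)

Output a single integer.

1183 in binary = 10010011111
popcount(1183) = number of 1-bits in 10010011111 = 7
A col c satisfies (1183 AND c) == c iff every set bit of c is also set in 1183; each of the 7 set bits of 1183 can independently be on or off in c.
count = 2^7 = 128

Answer: 128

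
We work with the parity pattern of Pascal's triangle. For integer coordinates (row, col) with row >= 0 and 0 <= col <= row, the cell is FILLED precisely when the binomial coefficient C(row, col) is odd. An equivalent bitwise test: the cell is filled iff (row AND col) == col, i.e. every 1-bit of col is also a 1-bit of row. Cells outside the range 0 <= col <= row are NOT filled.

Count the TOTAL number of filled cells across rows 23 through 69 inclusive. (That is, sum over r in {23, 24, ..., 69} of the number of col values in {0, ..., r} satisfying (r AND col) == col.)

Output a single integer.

r23=10111 pc4: +16 =16
r24=11000 pc2: +4 =20
r25=11001 pc3: +8 =28
r26=11010 pc3: +8 =36
r27=11011 pc4: +16 =52
r28=11100 pc3: +8 =60
r29=11101 pc4: +16 =76
r30=11110 pc4: +16 =92
r31=11111 pc5: +32 =124
r32=100000 pc1: +2 =126
r33=100001 pc2: +4 =130
r34=100010 pc2: +4 =134
r35=100011 pc3: +8 =142
r36=100100 pc2: +4 =146
r37=100101 pc3: +8 =154
r38=100110 pc3: +8 =162
r39=100111 pc4: +16 =178
r40=101000 pc2: +4 =182
r41=101001 pc3: +8 =190
r42=101010 pc3: +8 =198
r43=101011 pc4: +16 =214
r44=101100 pc3: +8 =222
r45=101101 pc4: +16 =238
r46=101110 pc4: +16 =254
r47=101111 pc5: +32 =286
r48=110000 pc2: +4 =290
r49=110001 pc3: +8 =298
r50=110010 pc3: +8 =306
r51=110011 pc4: +16 =322
r52=110100 pc3: +8 =330
r53=110101 pc4: +16 =346
r54=110110 pc4: +16 =362
r55=110111 pc5: +32 =394
r56=111000 pc3: +8 =402
r57=111001 pc4: +16 =418
r58=111010 pc4: +16 =434
r59=111011 pc5: +32 =466
r60=111100 pc4: +16 =482
r61=111101 pc5: +32 =514
r62=111110 pc5: +32 =546
r63=111111 pc6: +64 =610
r64=1000000 pc1: +2 =612
r65=1000001 pc2: +4 =616
r66=1000010 pc2: +4 =620
r67=1000011 pc3: +8 =628
r68=1000100 pc2: +4 =632
r69=1000101 pc3: +8 =640

Answer: 640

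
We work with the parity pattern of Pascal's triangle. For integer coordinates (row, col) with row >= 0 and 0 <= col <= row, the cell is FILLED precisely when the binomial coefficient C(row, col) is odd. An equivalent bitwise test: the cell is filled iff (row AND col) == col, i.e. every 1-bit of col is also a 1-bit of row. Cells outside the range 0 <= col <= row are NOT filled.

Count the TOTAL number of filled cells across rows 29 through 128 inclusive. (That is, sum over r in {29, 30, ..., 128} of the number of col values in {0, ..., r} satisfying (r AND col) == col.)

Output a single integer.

Answer: 2010

Derivation:
r29=11101 pc4: +16 =16
r30=11110 pc4: +16 =32
r31=11111 pc5: +32 =64
r32=100000 pc1: +2 =66
r33=100001 pc2: +4 =70
r34=100010 pc2: +4 =74
r35=100011 pc3: +8 =82
r36=100100 pc2: +4 =86
r37=100101 pc3: +8 =94
r38=100110 pc3: +8 =102
r39=100111 pc4: +16 =118
r40=101000 pc2: +4 =122
r41=101001 pc3: +8 =130
r42=101010 pc3: +8 =138
r43=101011 pc4: +16 =154
r44=101100 pc3: +8 =162
r45=101101 pc4: +16 =178
r46=101110 pc4: +16 =194
r47=101111 pc5: +32 =226
r48=110000 pc2: +4 =230
r49=110001 pc3: +8 =238
r50=110010 pc3: +8 =246
r51=110011 pc4: +16 =262
r52=110100 pc3: +8 =270
r53=110101 pc4: +16 =286
r54=110110 pc4: +16 =302
r55=110111 pc5: +32 =334
r56=111000 pc3: +8 =342
r57=111001 pc4: +16 =358
r58=111010 pc4: +16 =374
r59=111011 pc5: +32 =406
r60=111100 pc4: +16 =422
r61=111101 pc5: +32 =454
r62=111110 pc5: +32 =486
r63=111111 pc6: +64 =550
r64=1000000 pc1: +2 =552
r65=1000001 pc2: +4 =556
r66=1000010 pc2: +4 =560
r67=1000011 pc3: +8 =568
r68=1000100 pc2: +4 =572
r69=1000101 pc3: +8 =580
r70=1000110 pc3: +8 =588
r71=1000111 pc4: +16 =604
r72=1001000 pc2: +4 =608
r73=1001001 pc3: +8 =616
r74=1001010 pc3: +8 =624
r75=1001011 pc4: +16 =640
r76=1001100 pc3: +8 =648
r77=1001101 pc4: +16 =664
r78=1001110 pc4: +16 =680
r79=1001111 pc5: +32 =712
r80=1010000 pc2: +4 =716
r81=1010001 pc3: +8 =724
r82=1010010 pc3: +8 =732
r83=1010011 pc4: +16 =748
r84=1010100 pc3: +8 =756
r85=1010101 pc4: +16 =772
r86=1010110 pc4: +16 =788
r87=1010111 pc5: +32 =820
r88=1011000 pc3: +8 =828
r89=1011001 pc4: +16 =844
r90=1011010 pc4: +16 =860
r91=1011011 pc5: +32 =892
r92=1011100 pc4: +16 =908
r93=1011101 pc5: +32 =940
r94=1011110 pc5: +32 =972
r95=1011111 pc6: +64 =1036
r96=1100000 pc2: +4 =1040
r97=1100001 pc3: +8 =1048
r98=1100010 pc3: +8 =1056
r99=1100011 pc4: +16 =1072
r100=1100100 pc3: +8 =1080
r101=1100101 pc4: +16 =1096
r102=1100110 pc4: +16 =1112
r103=1100111 pc5: +32 =1144
r104=1101000 pc3: +8 =1152
r105=1101001 pc4: +16 =1168
r106=1101010 pc4: +16 =1184
r107=1101011 pc5: +32 =1216
r108=1101100 pc4: +16 =1232
r109=1101101 pc5: +32 =1264
r110=1101110 pc5: +32 =1296
r111=1101111 pc6: +64 =1360
r112=1110000 pc3: +8 =1368
r113=1110001 pc4: +16 =1384
r114=1110010 pc4: +16 =1400
r115=1110011 pc5: +32 =1432
r116=1110100 pc4: +16 =1448
r117=1110101 pc5: +32 =1480
r118=1110110 pc5: +32 =1512
r119=1110111 pc6: +64 =1576
r120=1111000 pc4: +16 =1592
r121=1111001 pc5: +32 =1624
r122=1111010 pc5: +32 =1656
r123=1111011 pc6: +64 =1720
r124=1111100 pc5: +32 =1752
r125=1111101 pc6: +64 =1816
r126=1111110 pc6: +64 =1880
r127=1111111 pc7: +128 =2008
r128=10000000 pc1: +2 =2010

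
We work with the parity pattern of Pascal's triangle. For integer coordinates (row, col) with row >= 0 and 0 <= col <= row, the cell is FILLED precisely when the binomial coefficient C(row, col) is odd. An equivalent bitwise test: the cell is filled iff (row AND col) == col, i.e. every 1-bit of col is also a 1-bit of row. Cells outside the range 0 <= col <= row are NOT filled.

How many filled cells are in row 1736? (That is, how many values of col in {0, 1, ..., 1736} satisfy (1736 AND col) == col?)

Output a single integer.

Answer: 32

Derivation:
1736 in binary = 11011001000
popcount(1736) = number of 1-bits in 11011001000 = 5
A col c satisfies (1736 AND c) == c iff every set bit of c is also set in 1736; each of the 5 set bits of 1736 can independently be on or off in c.
count = 2^5 = 32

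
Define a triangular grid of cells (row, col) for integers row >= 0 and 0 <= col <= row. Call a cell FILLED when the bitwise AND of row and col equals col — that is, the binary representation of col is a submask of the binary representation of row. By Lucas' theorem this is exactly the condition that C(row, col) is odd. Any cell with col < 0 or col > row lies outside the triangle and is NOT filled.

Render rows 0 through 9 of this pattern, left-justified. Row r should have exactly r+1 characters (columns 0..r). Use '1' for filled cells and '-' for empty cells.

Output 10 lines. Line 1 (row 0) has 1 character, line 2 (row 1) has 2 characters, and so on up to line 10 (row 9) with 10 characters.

Answer: 1
11
1-1
1111
1---1
11--11
1-1-1-1
11111111
1-------1
11------11

Derivation:
r0=0: 1
r1=1: 11
r2=10: 1-1
r3=11: 1111
r4=100: 1---1
r5=101: 11--11
r6=110: 1-1-1-1
r7=111: 11111111
r8=1000: 1-------1
r9=1001: 11------11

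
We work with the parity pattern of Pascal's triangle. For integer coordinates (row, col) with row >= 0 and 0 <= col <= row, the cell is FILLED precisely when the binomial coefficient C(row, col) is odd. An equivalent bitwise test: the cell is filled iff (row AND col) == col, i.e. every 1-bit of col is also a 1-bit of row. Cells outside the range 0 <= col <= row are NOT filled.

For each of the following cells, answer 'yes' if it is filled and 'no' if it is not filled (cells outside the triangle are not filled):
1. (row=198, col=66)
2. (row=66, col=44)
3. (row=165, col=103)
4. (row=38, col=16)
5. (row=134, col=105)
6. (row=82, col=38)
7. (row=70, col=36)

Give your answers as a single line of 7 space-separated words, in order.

Answer: yes no no no no no no

Derivation:
(198,66): row=0b11000110, col=0b1000010, row AND col = 0b1000010 = 66; 66 == 66 -> filled
(66,44): row=0b1000010, col=0b101100, row AND col = 0b0 = 0; 0 != 44 -> empty
(165,103): row=0b10100101, col=0b1100111, row AND col = 0b100101 = 37; 37 != 103 -> empty
(38,16): row=0b100110, col=0b10000, row AND col = 0b0 = 0; 0 != 16 -> empty
(134,105): row=0b10000110, col=0b1101001, row AND col = 0b0 = 0; 0 != 105 -> empty
(82,38): row=0b1010010, col=0b100110, row AND col = 0b10 = 2; 2 != 38 -> empty
(70,36): row=0b1000110, col=0b100100, row AND col = 0b100 = 4; 4 != 36 -> empty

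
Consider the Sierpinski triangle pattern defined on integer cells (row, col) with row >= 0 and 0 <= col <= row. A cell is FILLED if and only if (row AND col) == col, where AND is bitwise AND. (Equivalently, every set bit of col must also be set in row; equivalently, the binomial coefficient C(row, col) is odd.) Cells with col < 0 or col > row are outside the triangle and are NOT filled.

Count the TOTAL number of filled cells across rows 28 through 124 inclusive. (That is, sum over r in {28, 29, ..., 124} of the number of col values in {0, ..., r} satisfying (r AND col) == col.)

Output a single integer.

r28=11100 pc3: +8 =8
r29=11101 pc4: +16 =24
r30=11110 pc4: +16 =40
r31=11111 pc5: +32 =72
r32=100000 pc1: +2 =74
r33=100001 pc2: +4 =78
r34=100010 pc2: +4 =82
r35=100011 pc3: +8 =90
r36=100100 pc2: +4 =94
r37=100101 pc3: +8 =102
r38=100110 pc3: +8 =110
r39=100111 pc4: +16 =126
r40=101000 pc2: +4 =130
r41=101001 pc3: +8 =138
r42=101010 pc3: +8 =146
r43=101011 pc4: +16 =162
r44=101100 pc3: +8 =170
r45=101101 pc4: +16 =186
r46=101110 pc4: +16 =202
r47=101111 pc5: +32 =234
r48=110000 pc2: +4 =238
r49=110001 pc3: +8 =246
r50=110010 pc3: +8 =254
r51=110011 pc4: +16 =270
r52=110100 pc3: +8 =278
r53=110101 pc4: +16 =294
r54=110110 pc4: +16 =310
r55=110111 pc5: +32 =342
r56=111000 pc3: +8 =350
r57=111001 pc4: +16 =366
r58=111010 pc4: +16 =382
r59=111011 pc5: +32 =414
r60=111100 pc4: +16 =430
r61=111101 pc5: +32 =462
r62=111110 pc5: +32 =494
r63=111111 pc6: +64 =558
r64=1000000 pc1: +2 =560
r65=1000001 pc2: +4 =564
r66=1000010 pc2: +4 =568
r67=1000011 pc3: +8 =576
r68=1000100 pc2: +4 =580
r69=1000101 pc3: +8 =588
r70=1000110 pc3: +8 =596
r71=1000111 pc4: +16 =612
r72=1001000 pc2: +4 =616
r73=1001001 pc3: +8 =624
r74=1001010 pc3: +8 =632
r75=1001011 pc4: +16 =648
r76=1001100 pc3: +8 =656
r77=1001101 pc4: +16 =672
r78=1001110 pc4: +16 =688
r79=1001111 pc5: +32 =720
r80=1010000 pc2: +4 =724
r81=1010001 pc3: +8 =732
r82=1010010 pc3: +8 =740
r83=1010011 pc4: +16 =756
r84=1010100 pc3: +8 =764
r85=1010101 pc4: +16 =780
r86=1010110 pc4: +16 =796
r87=1010111 pc5: +32 =828
r88=1011000 pc3: +8 =836
r89=1011001 pc4: +16 =852
r90=1011010 pc4: +16 =868
r91=1011011 pc5: +32 =900
r92=1011100 pc4: +16 =916
r93=1011101 pc5: +32 =948
r94=1011110 pc5: +32 =980
r95=1011111 pc6: +64 =1044
r96=1100000 pc2: +4 =1048
r97=1100001 pc3: +8 =1056
r98=1100010 pc3: +8 =1064
r99=1100011 pc4: +16 =1080
r100=1100100 pc3: +8 =1088
r101=1100101 pc4: +16 =1104
r102=1100110 pc4: +16 =1120
r103=1100111 pc5: +32 =1152
r104=1101000 pc3: +8 =1160
r105=1101001 pc4: +16 =1176
r106=1101010 pc4: +16 =1192
r107=1101011 pc5: +32 =1224
r108=1101100 pc4: +16 =1240
r109=1101101 pc5: +32 =1272
r110=1101110 pc5: +32 =1304
r111=1101111 pc6: +64 =1368
r112=1110000 pc3: +8 =1376
r113=1110001 pc4: +16 =1392
r114=1110010 pc4: +16 =1408
r115=1110011 pc5: +32 =1440
r116=1110100 pc4: +16 =1456
r117=1110101 pc5: +32 =1488
r118=1110110 pc5: +32 =1520
r119=1110111 pc6: +64 =1584
r120=1111000 pc4: +16 =1600
r121=1111001 pc5: +32 =1632
r122=1111010 pc5: +32 =1664
r123=1111011 pc6: +64 =1728
r124=1111100 pc5: +32 =1760

Answer: 1760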